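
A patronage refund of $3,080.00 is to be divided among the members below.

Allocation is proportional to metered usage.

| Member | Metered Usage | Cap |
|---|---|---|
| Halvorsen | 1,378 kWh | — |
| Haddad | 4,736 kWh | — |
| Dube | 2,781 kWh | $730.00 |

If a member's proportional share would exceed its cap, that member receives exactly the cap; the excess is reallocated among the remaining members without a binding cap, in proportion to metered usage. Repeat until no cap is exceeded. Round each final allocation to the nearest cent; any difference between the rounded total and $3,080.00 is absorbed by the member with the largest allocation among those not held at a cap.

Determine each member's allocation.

Combined metered usage = 8,895.
Pro-rata shares before constraints: Halvorsen 477.1490; Haddad 1,639.8966; Dube 962.9545.
Cap binds for Dube ($730.00); remaining pool $2,350.00 reallocated over remaining metered usage 6,114.
Remaining shares: Halvorsen 529.6533 → $529.65; Haddad 1,820.3467 → $1,820.35.

Halvorsen: $529.65; Haddad: $1,820.35; Dube: $730.00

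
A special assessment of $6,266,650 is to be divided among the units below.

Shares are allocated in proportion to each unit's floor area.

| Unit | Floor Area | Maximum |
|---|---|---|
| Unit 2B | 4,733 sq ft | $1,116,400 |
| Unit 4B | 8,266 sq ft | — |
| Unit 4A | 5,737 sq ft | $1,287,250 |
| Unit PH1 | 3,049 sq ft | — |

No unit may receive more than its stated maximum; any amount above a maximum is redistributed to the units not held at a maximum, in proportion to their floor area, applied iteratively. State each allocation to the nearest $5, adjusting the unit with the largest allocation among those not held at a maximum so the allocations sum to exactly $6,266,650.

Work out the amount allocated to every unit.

Floor area total: 21,785.
Pro-rata shares before constraints: Unit 2B 1,361,489.76; Unit 4B 2,377,788.80; Unit 4A 1,650,299.34; Unit PH1 877,072.11.
Held at cap: Unit 2B ($1,116,400), Unit 4A ($1,287,250); remaining pool $3,863,000 reallocated over remaining floor area 11,315.
Shares after redistribution: Unit 4B 2,822,055.50 → $2,822,055; Unit PH1 1,040,944.50 → $1,040,945.

Unit 2B: $1,116,400 · Unit 4B: $2,822,055 · Unit 4A: $1,287,250 · Unit PH1: $1,040,945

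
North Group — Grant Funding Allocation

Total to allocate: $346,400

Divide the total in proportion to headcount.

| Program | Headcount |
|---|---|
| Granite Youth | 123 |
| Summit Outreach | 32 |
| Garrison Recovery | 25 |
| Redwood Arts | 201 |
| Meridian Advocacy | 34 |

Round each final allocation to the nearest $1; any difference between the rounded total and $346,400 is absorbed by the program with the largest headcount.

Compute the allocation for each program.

Sum of headcount: 415.
Pro-rata amounts: Granite Youth 123/415 × $346,400 = 102,667.95; Summit Outreach 32/415 × $346,400 = 26,710.36; Garrison Recovery 25/415 × $346,400 = 20,867.47; Redwood Arts 201/415 × $346,400 = 167,774.46; Meridian Advocacy 34/415 × $346,400 = 28,379.76.
At nearest $1: Granite Youth $102,668; Summit Outreach $26,710; Garrison Recovery $20,867; Redwood Arts $167,774; Meridian Advocacy $28,380. Sum = $346,399.
Difference $346,400 − $346,399 = +$1 applied to largest headcount (Redwood Arts): Redwood Arts becomes $167,775.

Granite Youth: $102,668 | Summit Outreach: $26,710 | Garrison Recovery: $20,867 | Redwood Arts: $167,775 | Meridian Advocacy: $28,380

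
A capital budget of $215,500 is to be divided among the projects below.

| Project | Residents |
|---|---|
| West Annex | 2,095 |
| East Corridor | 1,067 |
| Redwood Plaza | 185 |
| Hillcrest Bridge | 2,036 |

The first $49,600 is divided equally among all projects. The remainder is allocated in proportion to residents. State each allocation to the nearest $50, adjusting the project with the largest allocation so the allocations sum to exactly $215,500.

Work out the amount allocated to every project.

West Annex: $76,950 · East Corridor: $45,300 · Redwood Plaza: $18,100 · Hillcrest Bridge: $75,150

$49,600 shared equally gives $12,400 per project.
Remainder $165,900 by residents (total 5,383): West Annex 64,566.32 → $64,550; East Corridor 32,884.14 → $32,900; Redwood Plaza 5,701.56 → $5,700; Hillcrest Bridge 62,747.98 → $62,750.
Totals: West Annex $12,400 + $64,550 = $76,950; East Corridor $12,400 + $32,900 = $45,300; Redwood Plaza $12,400 + $5,700 = $18,100; Hillcrest Bridge $12,400 + $62,750 = $75,150.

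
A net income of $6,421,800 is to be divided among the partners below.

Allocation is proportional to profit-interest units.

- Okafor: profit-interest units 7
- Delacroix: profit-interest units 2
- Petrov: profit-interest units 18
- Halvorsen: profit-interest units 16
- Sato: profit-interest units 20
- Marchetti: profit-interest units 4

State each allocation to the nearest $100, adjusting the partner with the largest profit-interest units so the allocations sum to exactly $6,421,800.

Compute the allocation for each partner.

Okafor: $670,900; Delacroix: $191,700; Petrov: $1,725,300; Halvorsen: $1,533,600; Sato: $1,916,900; Marchetti: $383,400

Combined profit-interest units = 67.
Raw shares: Okafor 7/67 × $6,421,800 = 670,934.33; Delacroix 2/67 × $6,421,800 = 191,695.52; Petrov 18/67 × $6,421,800 = 1,725,259.70; Halvorsen 16/67 × $6,421,800 = 1,533,564.18; Sato 20/67 × $6,421,800 = 1,916,955.22; Marchetti 4/67 × $6,421,800 = 383,391.04.
Rounded to nearest $100: Okafor $670,900; Delacroix $191,700; Petrov $1,725,300; Halvorsen $1,533,600; Sato $1,917,000; Marchetti $383,400. Sum = $6,421,900.
Difference $6,421,800 − $6,421,900 = −$100 applied to largest profit-interest units (Sato): Sato becomes $1,916,900.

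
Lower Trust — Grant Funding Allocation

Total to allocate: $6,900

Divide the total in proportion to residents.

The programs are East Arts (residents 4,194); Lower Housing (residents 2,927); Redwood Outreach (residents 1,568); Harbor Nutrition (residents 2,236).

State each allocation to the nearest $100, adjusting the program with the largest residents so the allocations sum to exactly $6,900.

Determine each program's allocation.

Total residents = 10,925.
Pro-rata amounts: East Arts 4,194/10,925 × $6,900 = 2,648.84; Lower Housing 2,927/10,925 × $6,900 = 1,848.63; Redwood Outreach 1,568/10,925 × $6,900 = 990.32; Harbor Nutrition 2,236/10,925 × $6,900 = 1,412.21.
Rounded to nearest $100: East Arts $2,600; Lower Housing $1,800; Redwood Outreach $1,000; Harbor Nutrition $1,400. Sum = $6,800.
Difference $6,900 − $6,800 = +$100 applied to largest residents (East Arts): East Arts becomes $2,700.

East Arts: $2,700 · Lower Housing: $1,800 · Redwood Outreach: $1,000 · Harbor Nutrition: $1,400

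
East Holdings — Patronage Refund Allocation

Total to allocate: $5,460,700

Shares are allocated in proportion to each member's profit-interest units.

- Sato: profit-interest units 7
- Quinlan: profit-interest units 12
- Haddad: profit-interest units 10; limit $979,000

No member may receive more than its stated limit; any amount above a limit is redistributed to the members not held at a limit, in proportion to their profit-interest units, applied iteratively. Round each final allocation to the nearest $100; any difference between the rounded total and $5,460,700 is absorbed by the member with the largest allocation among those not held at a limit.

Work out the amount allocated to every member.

Sato: $1,651,200 | Quinlan: $2,830,500 | Haddad: $979,000

Sum of profit-interest units: 29.
Proportional shares (ignoring caps): Sato 1,318,100.00; Quinlan 2,259,600.00; Haddad 1,883,000.00.
Held at cap: Haddad ($979,000); remaining pool $4,481,700 reallocated over remaining profit-interest units 19.
Shares after redistribution: Sato 1,651,152.63 → $1,651,200; Quinlan 2,830,547.37 → $2,830,500.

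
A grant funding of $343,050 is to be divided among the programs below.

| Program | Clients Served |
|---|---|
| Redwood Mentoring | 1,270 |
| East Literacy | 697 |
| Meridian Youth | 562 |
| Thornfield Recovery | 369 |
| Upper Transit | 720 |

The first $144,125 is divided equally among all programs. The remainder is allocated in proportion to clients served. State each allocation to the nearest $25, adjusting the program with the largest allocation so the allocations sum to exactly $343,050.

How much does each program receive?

First tranche $144,125 split equally: $28,825 each.
Remainder $198,925 by clients served (total 3,618): Redwood Mentoring 69,827.18 → $69,825; East Literacy 38,322.48 → $38,325; Meridian Youth 30,899.90 → $30,900; Thornfield Recovery 20,288.37 → $20,300; Upper Transit 39,587.06 → $39,575.
Totals: Redwood Mentoring $28,825 + $69,825 = $98,650; East Literacy $28,825 + $38,325 = $67,150; Meridian Youth $28,825 + $30,900 = $59,725; Thornfield Recovery $28,825 + $20,300 = $49,125; Upper Transit $28,825 + $39,575 = $68,400.

Redwood Mentoring: $98,650 · East Literacy: $67,150 · Meridian Youth: $59,725 · Thornfield Recovery: $49,125 · Upper Transit: $68,400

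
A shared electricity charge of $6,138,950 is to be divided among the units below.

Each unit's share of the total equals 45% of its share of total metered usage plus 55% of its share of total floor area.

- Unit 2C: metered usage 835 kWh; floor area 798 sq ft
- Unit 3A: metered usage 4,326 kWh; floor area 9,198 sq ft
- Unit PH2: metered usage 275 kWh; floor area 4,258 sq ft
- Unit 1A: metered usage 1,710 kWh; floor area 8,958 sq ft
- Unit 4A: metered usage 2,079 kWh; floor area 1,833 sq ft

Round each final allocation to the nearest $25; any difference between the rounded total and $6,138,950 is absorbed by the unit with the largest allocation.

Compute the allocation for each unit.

Metered usage total 9,225; floor area total 25,045.
Combined weights (45% metered usage + 55% floor area): Unit 2C 0.0583; Unit 3A 0.4130; Unit PH2 0.1069; Unit 1A 0.2801; Unit 4A 0.1417.
Proportional shares: Unit 2C 357,631.67; Unit 3A 2,535,489.51; Unit PH2 656,390.78; Unit 1A 1,719,744.18; Unit 4A 869,693.86.
After rounding ($25): Unit 2C $357,625; Unit 3A $2,535,500; Unit PH2 $656,400; Unit 1A $1,719,750; Unit 4A $869,700. Sum = $6,138,975.
Difference $6,138,950 − $6,138,975 = −$25 applied to largest allocation (Unit 3A): Unit 3A becomes $2,535,475.

Unit 2C: $357,625 | Unit 3A: $2,535,475 | Unit PH2: $656,400 | Unit 1A: $1,719,750 | Unit 4A: $869,700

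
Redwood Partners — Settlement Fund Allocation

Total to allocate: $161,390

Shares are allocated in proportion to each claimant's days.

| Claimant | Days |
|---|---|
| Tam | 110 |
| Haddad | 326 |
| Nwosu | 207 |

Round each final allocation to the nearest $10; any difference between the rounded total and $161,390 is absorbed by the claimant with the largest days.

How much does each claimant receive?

Total days = 110 + 326 + 207 = 643.
Pro-rata amounts: Tam 27,609.49; Haddad 81,824.48; Nwosu 51,956.03.
Rounded to nearest $10: Tam $27,610; Haddad $81,820; Nwosu $51,960. Sum = $161,390.
Rounded total matches; no reconciliation needed.

Tam: $27,610 · Haddad: $81,820 · Nwosu: $51,960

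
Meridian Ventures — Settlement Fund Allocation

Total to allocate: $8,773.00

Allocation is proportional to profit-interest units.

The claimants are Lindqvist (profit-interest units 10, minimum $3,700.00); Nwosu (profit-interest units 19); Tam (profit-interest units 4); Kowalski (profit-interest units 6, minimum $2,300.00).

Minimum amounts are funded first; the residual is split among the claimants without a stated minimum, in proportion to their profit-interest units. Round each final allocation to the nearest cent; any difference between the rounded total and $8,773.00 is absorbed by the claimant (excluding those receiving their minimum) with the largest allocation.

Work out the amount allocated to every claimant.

Minimums first: Lindqvist $3,700.00; Kowalski $2,300.00. Balance $2,773.00.
Balance split over remaining profit-interest units 23: Nwosu 2,290.7391 → $2,290.74; Tam 482.2609 → $482.26.

Lindqvist: $3,700.00 · Nwosu: $2,290.74 · Tam: $482.26 · Kowalski: $2,300.00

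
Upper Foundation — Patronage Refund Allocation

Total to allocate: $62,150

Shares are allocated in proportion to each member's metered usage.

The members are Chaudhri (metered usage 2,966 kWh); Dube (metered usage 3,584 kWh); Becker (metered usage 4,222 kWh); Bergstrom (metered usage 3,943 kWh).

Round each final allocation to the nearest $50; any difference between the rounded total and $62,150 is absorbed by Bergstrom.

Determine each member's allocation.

Sum of metered usage: 14,715.
Proportional shares: Chaudhri 2,966/14,715 × $62,150 = 12,527.14; Dube 3,584/14,715 × $62,150 = 15,137.32; Becker 4,222/14,715 × $62,150 = 17,831.96; Bergstrom 3,943/14,715 × $62,150 = 16,653.58.
After rounding ($50): Chaudhri $12,550; Dube $15,150; Becker $17,850; Bergstrom $16,650. Sum = $62,200.
Difference $62,150 − $62,200 = −$50 applied to Bergstrom: Bergstrom becomes $16,600.

Chaudhri: $12,550 | Dube: $15,150 | Becker: $17,850 | Bergstrom: $16,600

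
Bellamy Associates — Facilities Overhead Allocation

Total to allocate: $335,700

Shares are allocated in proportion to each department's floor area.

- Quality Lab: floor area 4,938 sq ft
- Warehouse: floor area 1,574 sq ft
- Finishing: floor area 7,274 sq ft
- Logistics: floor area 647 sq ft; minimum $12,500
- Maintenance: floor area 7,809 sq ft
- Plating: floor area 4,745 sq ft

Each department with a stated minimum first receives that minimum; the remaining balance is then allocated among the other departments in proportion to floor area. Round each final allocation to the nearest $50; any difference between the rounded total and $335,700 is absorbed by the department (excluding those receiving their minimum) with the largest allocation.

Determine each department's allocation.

Quality Lab: $60,600; Warehouse: $19,300; Finishing: $89,250; Logistics: $12,500; Maintenance: $95,850; Plating: $58,200

Fund the minimums — Logistics $12,500. Remaining pool $323,200.
Remaining pool split over remaining floor area 26,340: Quality Lab 60,590.80 → $60,600; Warehouse 19,313.47 → $19,300; Finishing 89,254.24 → $89,250; Maintenance 95,818.86 → $95,800; Plating 58,222.63 → $58,200.
Rounding difference +$50 applied to Maintenance → $95,850.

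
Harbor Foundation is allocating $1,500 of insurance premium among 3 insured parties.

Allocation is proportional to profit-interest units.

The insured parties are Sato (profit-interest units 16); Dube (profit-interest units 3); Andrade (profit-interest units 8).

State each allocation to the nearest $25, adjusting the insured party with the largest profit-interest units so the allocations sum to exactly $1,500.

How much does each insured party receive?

Sato: $875 | Dube: $175 | Andrade: $450

Sum of profit-interest units: 27.
Pro-rata amounts: Sato 16/27 × $1,500 = 888.89; Dube 3/27 × $1,500 = 166.67; Andrade 8/27 × $1,500 = 444.44.
At nearest $25: Sato $900; Dube $175; Andrade $450. Sum = $1,525.
Difference $1,500 − $1,525 = −$25 applied to largest profit-interest units (Sato): Sato becomes $875.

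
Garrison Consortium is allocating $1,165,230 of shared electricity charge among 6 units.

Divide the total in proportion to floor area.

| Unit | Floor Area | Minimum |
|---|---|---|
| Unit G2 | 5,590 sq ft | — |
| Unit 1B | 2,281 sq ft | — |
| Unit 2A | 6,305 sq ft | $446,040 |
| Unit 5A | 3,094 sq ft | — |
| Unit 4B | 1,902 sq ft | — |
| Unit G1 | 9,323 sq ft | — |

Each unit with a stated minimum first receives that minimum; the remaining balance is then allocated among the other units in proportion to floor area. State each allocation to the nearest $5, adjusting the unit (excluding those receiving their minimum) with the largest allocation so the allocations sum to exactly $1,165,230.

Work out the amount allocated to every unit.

Guaranteed amounts: Unit 2A $446,040. Remaining pool $719,190.
Remaining pool split over remaining floor area 22,190: Unit G2 181,174.95 → $181,175; Unit 1B 73,928.45 → $73,930; Unit 5A 100,278.23 → $100,280; Unit 4B 61,644.86 → $61,645; Unit G1 302,163.51 → $302,165.
Rounding difference −$5 applied to Unit G1 → $302,160.

Unit G2: $181,175; Unit 1B: $73,930; Unit 2A: $446,040; Unit 5A: $100,280; Unit 4B: $61,645; Unit G1: $302,160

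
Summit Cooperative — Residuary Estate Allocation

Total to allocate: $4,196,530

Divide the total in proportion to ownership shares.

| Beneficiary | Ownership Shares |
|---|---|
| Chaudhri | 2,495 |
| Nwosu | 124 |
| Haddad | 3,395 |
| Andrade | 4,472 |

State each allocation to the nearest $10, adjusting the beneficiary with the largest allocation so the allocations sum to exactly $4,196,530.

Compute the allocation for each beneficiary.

Ownership shares total: 10,486.
Raw shares: Chaudhri 2,495/10,486 × $4,196,530 = 998,506.80; Nwosu 124/10,486 × $4,196,530 = 49,625.19; Haddad 3,395/10,486 × $4,196,530 = 1,358,689.62; Andrade 4,472/10,486 × $4,196,530 = 1,789,708.39.
After rounding ($10): Chaudhri $998,510; Nwosu $49,630; Haddad $1,358,690; Andrade $1,789,710. Sum = $4,196,540.
Difference $4,196,530 − $4,196,540 = −$10 applied to largest allocation (Andrade): Andrade becomes $1,789,700.

Chaudhri: $998,510 · Nwosu: $49,630 · Haddad: $1,358,690 · Andrade: $1,789,700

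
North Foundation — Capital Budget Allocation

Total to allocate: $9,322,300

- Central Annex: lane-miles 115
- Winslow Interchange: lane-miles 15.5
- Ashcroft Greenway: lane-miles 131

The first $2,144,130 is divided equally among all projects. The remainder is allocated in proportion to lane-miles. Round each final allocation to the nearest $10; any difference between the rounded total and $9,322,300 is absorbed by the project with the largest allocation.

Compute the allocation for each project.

Central Annex: $3,871,460; Winslow Interchange: $1,140,180; Ashcroft Greenway: $4,310,660

$2,144,130 shared equally gives $714,710 per project.
Remainder $7,178,170 by lane-miles (total 261.5): Central Annex 3,156,747.80 → $3,156,750; Winslow Interchange 425,474.70 → $425,470; Ashcroft Greenway 3,595,947.50 → $3,595,950.
Totals: Central Annex $714,710 + $3,156,750 = $3,871,460; Winslow Interchange $714,710 + $425,470 = $1,140,180; Ashcroft Greenway $714,710 + $3,595,950 = $4,310,660.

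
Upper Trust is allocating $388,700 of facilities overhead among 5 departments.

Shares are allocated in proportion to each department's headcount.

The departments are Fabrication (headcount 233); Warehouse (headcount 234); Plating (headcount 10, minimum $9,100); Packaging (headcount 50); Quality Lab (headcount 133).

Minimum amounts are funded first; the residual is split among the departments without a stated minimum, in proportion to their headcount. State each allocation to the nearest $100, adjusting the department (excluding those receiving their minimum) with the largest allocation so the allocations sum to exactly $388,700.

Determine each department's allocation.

Fabrication: $136,100 · Warehouse: $136,600 · Plating: $9,100 · Packaging: $29,200 · Quality Lab: $77,700

Guaranteed amounts: Plating $9,100. Remaining pool $379,600.
Remaining pool split over remaining headcount 650: Fabrication 136,072.00 → $136,100; Warehouse 136,656.00 → $136,700; Packaging 29,200.00 → $29,200; Quality Lab 77,672.00 → $77,700.
Rounding difference −$100 applied to Warehouse → $136,600.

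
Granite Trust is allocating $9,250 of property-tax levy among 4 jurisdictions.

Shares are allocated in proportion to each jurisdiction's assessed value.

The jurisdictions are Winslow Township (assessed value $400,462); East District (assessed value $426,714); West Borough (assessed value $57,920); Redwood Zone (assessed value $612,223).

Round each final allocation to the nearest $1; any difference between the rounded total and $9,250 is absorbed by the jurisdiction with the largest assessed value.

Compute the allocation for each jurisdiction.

Winslow Township: $2,474 | East District: $2,636 | West Borough: $358 | Redwood Zone: $3,782

Total assessed value = 400,462 + 426,714 + 57,920 + 612,223 = 1,497,319.
Unrounded shares: Winslow Township 2,473.94; East District 2,636.11; West Borough 357.81; Redwood Zone 3,782.14.
Rounded to nearest $1: Winslow Township $2,474; East District $2,636; West Borough $358; Redwood Zone $3,782. Sum = $9,250.
No rounding difference to absorb.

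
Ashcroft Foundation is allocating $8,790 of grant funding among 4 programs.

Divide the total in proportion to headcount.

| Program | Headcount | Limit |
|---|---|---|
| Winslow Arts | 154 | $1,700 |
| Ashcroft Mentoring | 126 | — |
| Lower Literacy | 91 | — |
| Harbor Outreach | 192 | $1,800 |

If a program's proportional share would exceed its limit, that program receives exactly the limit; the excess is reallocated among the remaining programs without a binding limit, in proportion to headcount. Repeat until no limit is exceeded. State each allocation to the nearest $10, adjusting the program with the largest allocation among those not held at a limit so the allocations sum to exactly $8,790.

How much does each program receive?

Sum of headcount: 563.
Proportional shares (ignoring caps): Winslow Arts 2,404.37; Ashcroft Mentoring 1,967.21; Lower Literacy 1,420.76; Harbor Outreach 2,997.66.
Capped: Winslow Arts ($1,700), Harbor Outreach ($1,800); remaining pool $5,290 reallocated over remaining headcount 217.
Redistributed shares: Ashcroft Mentoring 3,071.61 → $3,070; Lower Literacy 2,218.39 → $2,220.

Winslow Arts: $1,700; Ashcroft Mentoring: $3,070; Lower Literacy: $2,220; Harbor Outreach: $1,800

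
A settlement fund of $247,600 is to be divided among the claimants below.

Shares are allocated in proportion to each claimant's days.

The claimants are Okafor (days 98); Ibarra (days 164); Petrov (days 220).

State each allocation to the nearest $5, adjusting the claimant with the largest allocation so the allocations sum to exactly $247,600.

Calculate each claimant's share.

Okafor: $50,340 | Ibarra: $84,245 | Petrov: $113,015

Total days = 482.
Raw shares: Okafor 98/482 × $247,600 = 50,341.91; Ibarra 164/482 × $247,600 = 84,245.64; Petrov 220/482 × $247,600 = 113,012.45.
After rounding ($5): Okafor $50,340; Ibarra $84,245; Petrov $113,010. Sum = $247,595.
Difference $247,600 − $247,595 = +$5 applied to largest allocation (Petrov): Petrov becomes $113,015.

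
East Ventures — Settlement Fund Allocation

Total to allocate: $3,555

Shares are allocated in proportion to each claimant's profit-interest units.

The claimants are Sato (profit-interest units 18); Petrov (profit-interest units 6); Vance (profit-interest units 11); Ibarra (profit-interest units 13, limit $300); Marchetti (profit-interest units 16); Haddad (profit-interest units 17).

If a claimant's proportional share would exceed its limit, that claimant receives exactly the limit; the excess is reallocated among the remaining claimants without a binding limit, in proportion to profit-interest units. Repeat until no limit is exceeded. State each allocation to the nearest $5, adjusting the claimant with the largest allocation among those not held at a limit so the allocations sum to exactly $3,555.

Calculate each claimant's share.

Profit-interest units total: 81.
Proportional shares (ignoring caps): Sato 790.00; Petrov 263.33; Vance 482.78; Ibarra 570.56; Marchetti 702.22; Haddad 746.11.
Held at cap: Ibarra ($300); balance $3,255 reallocated over remaining profit-interest units 68.
Redistributed shares: Sato 861.62 → $860; Petrov 287.21 → $285; Vance 526.54 → $525; Marchetti 765.88 → $765; Haddad 813.75 → $815.
Rounding difference +$5 applied to Sato → $865.

Sato: $865 | Petrov: $285 | Vance: $525 | Ibarra: $300 | Marchetti: $765 | Haddad: $815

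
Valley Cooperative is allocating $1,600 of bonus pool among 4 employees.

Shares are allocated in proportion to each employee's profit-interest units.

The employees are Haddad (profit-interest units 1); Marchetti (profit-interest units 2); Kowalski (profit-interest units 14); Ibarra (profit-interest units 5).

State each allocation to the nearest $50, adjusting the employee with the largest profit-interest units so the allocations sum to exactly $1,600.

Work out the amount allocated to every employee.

Total profit-interest units = 22.
Raw shares: Haddad 1/22 × $1,600 = 72.73; Marchetti 2/22 × $1,600 = 145.45; Kowalski 14/22 × $1,600 = 1,018.18; Ibarra 5/22 × $1,600 = 363.64.
At nearest $50: Haddad $50; Marchetti $150; Kowalski $1,000; Ibarra $350. Sum = $1,550.
Difference $1,600 − $1,550 = +$50 applied to largest profit-interest units (Kowalski): Kowalski becomes $1,050.

Haddad: $50 | Marchetti: $150 | Kowalski: $1,050 | Ibarra: $350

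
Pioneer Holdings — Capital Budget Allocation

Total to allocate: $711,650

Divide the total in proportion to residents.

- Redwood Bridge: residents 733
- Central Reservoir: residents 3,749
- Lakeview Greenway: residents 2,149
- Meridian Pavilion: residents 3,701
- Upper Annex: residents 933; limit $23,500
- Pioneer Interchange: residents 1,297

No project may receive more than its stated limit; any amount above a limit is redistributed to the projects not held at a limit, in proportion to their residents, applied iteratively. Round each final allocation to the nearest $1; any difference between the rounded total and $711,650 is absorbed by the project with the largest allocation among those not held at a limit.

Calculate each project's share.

Sum of residents: 12,562.
Proportional shares (ignoring caps): Redwood Bridge 41,525.19; Central Reservoir 212,384.64; Lakeview Greenway 121,743.02; Meridian Pavilion 209,665.39; Upper Annex 52,855.39; Pioneer Interchange 73,476.36.
Capped: Upper Annex ($23,500); residual $688,150 reallocated over remaining residents 11,629.
Redistributed shares: Redwood Bridge 43,375.52 → $43,376; Central Reservoir 221,848.34 → $221,848; Lakeview Greenway 127,167.80 → $127,168; Meridian Pavilion 219,007.92 → $219,008; Pioneer Interchange 76,750.41 → $76,750.

Redwood Bridge: $43,376 · Central Reservoir: $221,848 · Lakeview Greenway: $127,168 · Meridian Pavilion: $219,008 · Upper Annex: $23,500 · Pioneer Interchange: $76,750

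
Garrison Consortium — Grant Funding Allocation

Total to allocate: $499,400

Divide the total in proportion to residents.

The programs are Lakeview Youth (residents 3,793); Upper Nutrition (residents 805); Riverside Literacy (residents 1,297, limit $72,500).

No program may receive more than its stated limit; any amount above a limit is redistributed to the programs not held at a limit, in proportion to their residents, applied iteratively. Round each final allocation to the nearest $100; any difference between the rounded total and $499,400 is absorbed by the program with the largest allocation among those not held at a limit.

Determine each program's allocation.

Sum of residents: 5,895.
Unconstrained shares: Lakeview Youth 321,327.26; Upper Nutrition 68,196.27; Riverside Literacy 109,876.47.
Capped: Riverside Literacy ($72,500); residual $426,900 reallocated over remaining residents 4,598.
Shares after redistribution: Lakeview Youth 352,160.00 → $352,200; Upper Nutrition 74,740.00 → $74,700.

Lakeview Youth: $352,200; Upper Nutrition: $74,700; Riverside Literacy: $72,500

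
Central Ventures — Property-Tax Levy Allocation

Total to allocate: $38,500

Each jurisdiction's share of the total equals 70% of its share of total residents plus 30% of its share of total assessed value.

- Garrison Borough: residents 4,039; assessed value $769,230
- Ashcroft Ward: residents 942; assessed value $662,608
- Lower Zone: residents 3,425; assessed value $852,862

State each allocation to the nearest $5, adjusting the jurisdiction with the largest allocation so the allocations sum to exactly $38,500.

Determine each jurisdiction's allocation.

Totals — residents 8,406, assessed value 2,284,700.
Blended shares (70% residents + 30% assessed value): Garrison Borough 0.4373; Ashcroft Ward 0.1654; Lower Zone 0.3972.
Pro-rata amounts: Garrison Borough 16,837.95; Ashcroft Ward 6,369.82; Lower Zone 15,292.23.
After rounding ($5): Garrison Borough $16,840; Ashcroft Ward $6,370; Lower Zone $15,290. Sum = $38,500.
No rounding difference to absorb.

Garrison Borough: $16,840; Ashcroft Ward: $6,370; Lower Zone: $15,290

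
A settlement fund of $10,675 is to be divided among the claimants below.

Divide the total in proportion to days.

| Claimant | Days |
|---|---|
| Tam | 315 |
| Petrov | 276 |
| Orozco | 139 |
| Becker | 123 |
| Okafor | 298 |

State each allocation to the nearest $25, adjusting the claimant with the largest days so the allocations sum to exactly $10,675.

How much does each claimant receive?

Days total: 1,151.
Raw shares: Tam 315/1,151 × $10,675 = 2,921.48; Petrov 276/1,151 × $10,675 = 2,559.77; Orozco 139/1,151 × $10,675 = 1,289.16; Becker 123/1,151 × $10,675 = 1,140.77; Okafor 298/1,151 × $10,675 = 2,763.81.
At nearest $25: Tam $2,925; Petrov $2,550; Orozco $1,300; Becker $1,150; Okafor $2,775. Sum = $10,700.
Difference $10,675 − $10,700 = −$25 applied to largest days (Tam): Tam becomes $2,900.

Tam: $2,900 · Petrov: $2,550 · Orozco: $1,300 · Becker: $1,150 · Okafor: $2,775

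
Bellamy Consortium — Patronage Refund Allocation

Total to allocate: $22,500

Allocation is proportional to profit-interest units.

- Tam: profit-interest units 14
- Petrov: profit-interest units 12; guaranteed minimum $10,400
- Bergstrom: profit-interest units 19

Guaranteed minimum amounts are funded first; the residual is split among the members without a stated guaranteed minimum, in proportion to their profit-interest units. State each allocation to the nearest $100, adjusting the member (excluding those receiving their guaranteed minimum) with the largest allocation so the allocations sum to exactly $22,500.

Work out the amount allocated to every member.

Tam: $5,100 · Petrov: $10,400 · Bergstrom: $7,000

Fund the minimums — Petrov $10,400. Remaining pool $12,100.
Remaining pool split over remaining profit-interest units 33: Tam 5,133.33 → $5,100; Bergstrom 6,966.67 → $7,000.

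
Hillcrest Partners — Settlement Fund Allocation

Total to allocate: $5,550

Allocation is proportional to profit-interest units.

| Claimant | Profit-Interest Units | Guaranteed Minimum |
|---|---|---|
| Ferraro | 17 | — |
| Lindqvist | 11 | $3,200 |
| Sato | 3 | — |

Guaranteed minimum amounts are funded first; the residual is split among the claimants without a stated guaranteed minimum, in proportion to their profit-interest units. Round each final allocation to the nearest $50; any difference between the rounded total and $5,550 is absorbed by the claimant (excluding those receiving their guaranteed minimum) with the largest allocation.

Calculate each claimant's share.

Fund the minimums — Lindqvist $3,200. Balance $2,350.
Balance split over remaining profit-interest units 20: Ferraro 1,997.50 → $2,000; Sato 352.50 → $350.

Ferraro: $2,000; Lindqvist: $3,200; Sato: $350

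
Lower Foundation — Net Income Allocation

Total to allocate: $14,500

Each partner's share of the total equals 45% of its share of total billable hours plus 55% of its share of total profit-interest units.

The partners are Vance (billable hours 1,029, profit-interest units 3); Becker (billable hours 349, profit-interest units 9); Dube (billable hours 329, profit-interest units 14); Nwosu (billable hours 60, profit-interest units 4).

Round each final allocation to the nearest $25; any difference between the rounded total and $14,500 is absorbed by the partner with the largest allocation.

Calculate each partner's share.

Vance: $4,600 · Becker: $3,675 · Dube: $4,950 · Nwosu: $1,275

Totals — billable hours 1,767, profit-interest units 30.
Blended shares (45% billable hours + 55% profit-interest units): Vance 0.3171; Becker 0.2539; Dube 0.3405; Nwosu 0.0886.
Pro-rata amounts: Vance 4,597.29; Becker 3,681.25; Dube 4,936.56; Nwosu 1,284.90.
After rounding ($25): Vance $4,600; Becker $3,675; Dube $4,925; Nwosu $1,275. Sum = $14,475.
Difference $14,500 − $14,475 = +$25 applied to largest allocation (Dube): Dube becomes $4,950.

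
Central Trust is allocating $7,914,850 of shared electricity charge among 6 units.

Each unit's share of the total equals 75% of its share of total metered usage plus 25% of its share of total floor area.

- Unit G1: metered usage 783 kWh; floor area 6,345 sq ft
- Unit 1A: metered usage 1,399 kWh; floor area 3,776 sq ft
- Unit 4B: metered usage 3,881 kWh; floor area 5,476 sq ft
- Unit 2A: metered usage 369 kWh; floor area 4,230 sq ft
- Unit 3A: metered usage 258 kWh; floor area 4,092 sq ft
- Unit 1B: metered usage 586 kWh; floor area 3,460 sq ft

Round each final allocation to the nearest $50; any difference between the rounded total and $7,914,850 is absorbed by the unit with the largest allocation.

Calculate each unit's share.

Metered usage total 7,276; floor area total 27,379.
Blended shares (75% metered usage + 25% floor area): Unit G1 0.1386; Unit 1A 0.1787; Unit 4B 0.4500; Unit 2A 0.0767; Unit 3A 0.0640; Unit 1B 0.0920.
Proportional shares: Unit G1 1,097,372.54; Unit 1A 1,414,272.59; Unit 4B 3,562,077.69; Unit 2A 606,756.37; Unit 3A 506,223.41; Unit 1B 728,147.40.
After rounding ($50): Unit G1 $1,097,350; Unit 1A $1,414,250; Unit 4B $3,562,100; Unit 2A $606,750; Unit 3A $506,200; Unit 1B $728,150. Sum = $7,914,800.
Difference $7,914,850 − $7,914,800 = +$50 applied to largest allocation (Unit 4B): Unit 4B becomes $3,562,150.

Unit G1: $1,097,350 · Unit 1A: $1,414,250 · Unit 4B: $3,562,150 · Unit 2A: $606,750 · Unit 3A: $506,200 · Unit 1B: $728,150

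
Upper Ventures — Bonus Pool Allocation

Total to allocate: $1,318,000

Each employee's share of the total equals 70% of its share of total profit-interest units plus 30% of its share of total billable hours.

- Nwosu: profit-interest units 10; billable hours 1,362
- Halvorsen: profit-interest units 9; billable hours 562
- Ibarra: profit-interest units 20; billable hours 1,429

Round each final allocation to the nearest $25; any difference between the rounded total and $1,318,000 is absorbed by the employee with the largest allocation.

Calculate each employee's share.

Profit-interest units total 39; billable hours total 3,353.
Composite weights (70% profit-interest units + 30% billable hours): Nwosu 0.3013; Halvorsen 0.2118; Ibarra 0.4868.
Pro-rata amounts: Nwosu 397,176.93; Halvorsen 279,181.12; Ibarra 641,641.95.
At nearest $25: Nwosu $397,175; Halvorsen $279,175; Ibarra $641,650. Sum = $1,318,000.
No rounding difference to absorb.

Nwosu: $397,175 · Halvorsen: $279,175 · Ibarra: $641,650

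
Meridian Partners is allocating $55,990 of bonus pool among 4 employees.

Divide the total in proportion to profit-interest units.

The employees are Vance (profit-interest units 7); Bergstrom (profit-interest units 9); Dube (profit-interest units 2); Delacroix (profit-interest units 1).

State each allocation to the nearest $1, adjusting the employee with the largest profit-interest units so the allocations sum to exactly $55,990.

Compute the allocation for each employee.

Vance: $20,628 | Bergstrom: $26,521 | Dube: $5,894 | Delacroix: $2,947

Combined profit-interest units = 19.
Proportional shares: Vance 7/19 × $55,990 = 20,627.89; Bergstrom 9/19 × $55,990 = 26,521.58; Dube 2/19 × $55,990 = 5,893.68; Delacroix 1/19 × $55,990 = 2,946.84.
Rounded to nearest $1: Vance $20,628; Bergstrom $26,522; Dube $5,894; Delacroix $2,947. Sum = $55,991.
Difference $55,990 − $55,991 = −$1 applied to largest profit-interest units (Bergstrom): Bergstrom becomes $26,521.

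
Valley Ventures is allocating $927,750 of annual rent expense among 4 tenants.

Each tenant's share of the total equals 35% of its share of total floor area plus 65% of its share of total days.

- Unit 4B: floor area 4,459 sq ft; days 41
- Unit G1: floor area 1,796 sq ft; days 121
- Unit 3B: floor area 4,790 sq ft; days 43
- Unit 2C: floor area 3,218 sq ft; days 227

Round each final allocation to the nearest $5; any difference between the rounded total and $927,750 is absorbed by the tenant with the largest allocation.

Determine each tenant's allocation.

Unit 4B: $158,745 · Unit G1: $209,795 · Unit 3B: $169,075 · Unit 2C: $390,135

Floor area total 14,263; days total 432.
Blended shares (35% floor area + 65% days): Unit 4B 0.1711; Unit G1 0.2261; Unit 3B 0.1822; Unit 2C 0.4205.
Raw shares: Unit 4B 158,746.65; Unit G1 209,794.20; Unit 3B 169,074.06; Unit 2C 390,135.09.
After rounding ($5): Unit 4B $158,745; Unit G1 $209,795; Unit 3B $169,075; Unit 2C $390,135. Sum = $927,750.
No rounding difference to absorb.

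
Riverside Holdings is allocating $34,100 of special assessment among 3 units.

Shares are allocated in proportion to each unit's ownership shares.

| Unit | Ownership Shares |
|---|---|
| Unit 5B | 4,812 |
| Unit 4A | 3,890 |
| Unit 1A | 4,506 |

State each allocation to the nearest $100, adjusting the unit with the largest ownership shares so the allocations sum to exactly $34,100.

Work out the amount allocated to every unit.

Unit 5B: $12,500 · Unit 4A: $10,000 · Unit 1A: $11,600

Total ownership shares = 4,812 + 3,890 + 4,506 = 13,208.
Proportional shares: Unit 5B 12,423.47; Unit 4A 10,043.08; Unit 1A 11,633.45.
At nearest $100: Unit 5B $12,400; Unit 4A $10,000; Unit 1A $11,600. Sum = $34,000.
Difference $34,100 − $34,000 = +$100 applied to largest ownership shares (Unit 5B): Unit 5B becomes $12,500.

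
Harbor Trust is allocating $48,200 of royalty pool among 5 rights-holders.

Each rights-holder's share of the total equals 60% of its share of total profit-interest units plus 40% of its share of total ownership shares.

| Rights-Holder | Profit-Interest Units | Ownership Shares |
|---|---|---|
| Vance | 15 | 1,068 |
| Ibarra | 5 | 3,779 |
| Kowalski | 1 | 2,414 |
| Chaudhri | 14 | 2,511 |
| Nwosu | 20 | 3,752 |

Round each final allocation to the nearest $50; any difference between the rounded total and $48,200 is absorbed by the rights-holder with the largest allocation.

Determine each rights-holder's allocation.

Vance: $9,400 | Ibarra: $8,000 | Kowalski: $3,950 | Chaudhri: $10,950 | Nwosu: $15,900

Profit-interest units total 55; ownership shares total 13,524.
Blended shares (60% profit-interest units + 40% ownership shares): Vance 0.1952; Ibarra 0.1663; Kowalski 0.0823; Chaudhri 0.2270; Nwosu 0.3292.
Pro-rata amounts: Vance 9,409.83; Ibarra 8,016.49; Kowalski 3,967.25; Chaudhri 10,941.17; Nwosu 15,865.27.
After rounding ($50): Vance $9,400; Ibarra $8,000; Kowalski $3,950; Chaudhri $10,950; Nwosu $15,850. Sum = $48,150.
Difference $48,200 − $48,150 = +$50 applied to largest allocation (Nwosu): Nwosu becomes $15,900.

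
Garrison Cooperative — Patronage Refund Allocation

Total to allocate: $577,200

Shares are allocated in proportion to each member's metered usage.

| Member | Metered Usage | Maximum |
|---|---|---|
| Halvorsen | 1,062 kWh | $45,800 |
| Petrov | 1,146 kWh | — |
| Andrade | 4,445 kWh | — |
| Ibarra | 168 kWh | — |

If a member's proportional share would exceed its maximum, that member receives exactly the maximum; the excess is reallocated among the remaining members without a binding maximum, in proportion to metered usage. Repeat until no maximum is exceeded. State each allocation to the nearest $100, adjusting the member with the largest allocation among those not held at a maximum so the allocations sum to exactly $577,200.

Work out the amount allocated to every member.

Sum of metered usage: 6,821.
Pro-rata shares before constraints: Halvorsen 89,867.53; Petrov 96,975.69; Andrade 376,140.45; Ibarra 14,216.33.
Capped: Halvorsen ($45,800); residual $531,400 reallocated over remaining metered usage 5,759.
Remaining shares: Petrov 105,744.82 → $105,700; Andrade 410,153.33 → $410,200; Ibarra 15,501.86 → $15,500.

Halvorsen: $45,800 | Petrov: $105,700 | Andrade: $410,200 | Ibarra: $15,500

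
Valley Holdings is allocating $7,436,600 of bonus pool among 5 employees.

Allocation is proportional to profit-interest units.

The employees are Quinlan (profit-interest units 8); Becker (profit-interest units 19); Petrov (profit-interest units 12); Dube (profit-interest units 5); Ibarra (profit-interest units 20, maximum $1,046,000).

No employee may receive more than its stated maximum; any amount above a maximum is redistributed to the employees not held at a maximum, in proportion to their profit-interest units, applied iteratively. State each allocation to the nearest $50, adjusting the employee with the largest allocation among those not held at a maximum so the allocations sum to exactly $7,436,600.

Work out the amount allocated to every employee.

Quinlan: $1,161,950 · Becker: $2,759,550 · Petrov: $1,742,900 · Dube: $726,200 · Ibarra: $1,046,000

Sum of profit-interest units: 64.
Pro-rata shares before constraints: Quinlan 929,575.00; Becker 2,207,740.62; Petrov 1,394,362.50; Dube 580,984.38; Ibarra 2,323,937.50.
Cap binds for Ibarra ($1,046,000); residual $6,390,600 reallocated over remaining profit-interest units 44.
Redistributed shares: Quinlan 1,161,927.27 → $1,161,950; Becker 2,759,577.27 → $2,759,600; Petrov 1,742,890.91 → $1,742,900; Dube 726,204.55 → $726,200.
Rounding difference −$50 applied to Becker → $2,759,550.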